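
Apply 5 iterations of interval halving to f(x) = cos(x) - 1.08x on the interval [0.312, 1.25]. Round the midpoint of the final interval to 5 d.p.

0.70772

f(0.312000) = 0.614762, f(1.250000) = -1.034678 (opposite signs)
step 1: m = 0.781000, f(m) = -0.133270 < 0 → root in [0.312000, 0.781000]
step 2: m = 0.546500, f(m) = 0.264129 > 0 → root in [0.546500, 0.781000]
step 3: m = 0.663750, f(m) = 0.070837 > 0 → root in [0.663750, 0.781000]
step 4: m = 0.722375, f(m) = -0.029927 < 0 → root in [0.663750, 0.722375]
step 5: m = 0.693063, f(m) = 0.020786 > 0 → root in [0.693063, 0.722375]
Midpoint of [0.693063, 0.722375] = 0.707719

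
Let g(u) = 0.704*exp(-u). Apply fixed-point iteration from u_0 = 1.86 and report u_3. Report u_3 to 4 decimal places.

u_1 = g(1.860000) = 0.109594
u_2 = g(0.109594) = 0.630924
u_3 = g(0.630924) = 0.374598

0.3746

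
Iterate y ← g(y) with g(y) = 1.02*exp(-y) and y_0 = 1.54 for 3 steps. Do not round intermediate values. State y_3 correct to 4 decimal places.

y_1 = g(1.540000) = 0.218669
y_2 = g(0.218669) = 0.819660
y_3 = g(0.819660) = 0.449393

0.4494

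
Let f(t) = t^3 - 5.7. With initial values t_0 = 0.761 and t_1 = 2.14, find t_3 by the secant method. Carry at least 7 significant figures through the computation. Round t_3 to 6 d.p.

1.739000

f(t_0) = -5.259289, f(t_1) = 4.100344
t_2 = 2.140000 - (4.100344)·(2.140000 - 0.761000)/(4.100344 - (-5.259289)) = 1.535876; f(t_2) = -2.076996
t_3 = 1.535876 - (-2.076996)·(1.535876 - 2.140000)/(-2.076996 - (4.100344)) = 1.739000; f(t_3) = -0.441055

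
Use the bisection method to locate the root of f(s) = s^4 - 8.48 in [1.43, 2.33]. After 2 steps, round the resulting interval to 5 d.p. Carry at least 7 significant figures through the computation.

f(1.430000) = -4.298384, f(2.330000) = 20.992955 (opposite signs)
step 1: m = 1.880000, f(m) = 4.011983 > 0 → root in [1.430000, 1.880000]
step 2: m = 1.655000, f(m) = -0.977742 < 0 → root in [1.655000, 1.880000]

[1.65500, 1.88000]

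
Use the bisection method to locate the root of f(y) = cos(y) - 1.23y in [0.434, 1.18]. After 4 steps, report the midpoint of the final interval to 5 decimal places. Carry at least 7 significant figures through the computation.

0.64381

f(0.434000) = 0.373471, f(1.180000) = -1.070475 (opposite signs)
step 1: m = 0.807000, f(m) = -0.300942 < 0 → root in [0.434000, 0.807000]
step 2: m = 0.620500, f(m) = 0.050373 > 0 → root in [0.620500, 0.807000]
step 3: m = 0.713750, f(m) = -0.122000 < 0 → root in [0.620500, 0.713750]
step 4: m = 0.667125, f(m) = -0.034960 < 0 → root in [0.620500, 0.667125]
Midpoint of [0.620500, 0.667125] = 0.643812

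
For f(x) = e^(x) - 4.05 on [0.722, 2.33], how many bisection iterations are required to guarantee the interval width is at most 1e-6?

21

Initial width b − a = 2.33 − 0.722 = 1.608000.
After n steps the width is (b−a)/2^n; need (b−a)/2^n ≤ 1e-6.
So n ≥ log₂(1.608000/1e-6) = log₂(1608000.0000) ≈ 20.6168.
Hence n = 21.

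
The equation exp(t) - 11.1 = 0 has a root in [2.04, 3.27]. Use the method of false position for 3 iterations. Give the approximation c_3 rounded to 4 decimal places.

2.3871

False-position update: c = (a·f(b) − b·f(a))/(f(b) − f(a)); replace the endpoint whose sign matches f(c).
f(2.040000) = -3.409391, f(3.270000) = 15.211339
step 1: c = 2.265209, f(c) = -1.466865 < 0 → new bracket [2.265209, 3.270000]
step 2: c = 2.353581, f(c) = -0.576813 < 0 → new bracket [2.353581, 3.270000]
step 3: c = 2.387062, f(c) = -0.218522 < 0 → new bracket [2.387062, 3.270000]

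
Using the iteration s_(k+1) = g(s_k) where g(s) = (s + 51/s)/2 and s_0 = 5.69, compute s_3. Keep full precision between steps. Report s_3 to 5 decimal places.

s_1 = g(5.690000) = 7.326547
s_2 = g(7.326547) = 7.143767
s_3 = g(7.143767) = 7.141429

7.14143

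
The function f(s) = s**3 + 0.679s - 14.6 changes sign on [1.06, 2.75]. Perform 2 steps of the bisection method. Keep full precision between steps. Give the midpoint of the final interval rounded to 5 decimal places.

f(1.060000) = -12.689244, f(2.750000) = 8.064125 (opposite signs)
step 1: m = 1.905000, f(m) = -6.393212 < 0 → root in [1.905000, 2.750000]
step 2: m = 2.327500, f(m) = -0.410964 < 0 → root in [2.327500, 2.750000]
Midpoint of [2.327500, 2.750000] = 2.538750

2.53875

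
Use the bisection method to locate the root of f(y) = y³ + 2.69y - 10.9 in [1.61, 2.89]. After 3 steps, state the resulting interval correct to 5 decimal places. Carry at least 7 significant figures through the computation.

[1.77000, 1.93000]

f(1.610000) = -2.395819, f(2.890000) = 21.011669 (opposite signs)
step 1: m = 2.250000, f(m) = 6.543125 > 0 → root in [1.610000, 2.250000]
step 2: m = 1.930000, f(m) = 1.480757 > 0 → root in [1.610000, 1.930000]
step 3: m = 1.770000, f(m) = -0.593467 < 0 → root in [1.770000, 1.930000]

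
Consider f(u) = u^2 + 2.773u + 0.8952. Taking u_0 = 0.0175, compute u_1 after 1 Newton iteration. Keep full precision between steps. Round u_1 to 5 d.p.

f'(u) = 2u + 2.773
u_0 = 0.017500: f = 0.944034, f' = 2.808000 → u_1 = 0.017500 - (0.944034)/(2.808000) = -0.318694

-0.31869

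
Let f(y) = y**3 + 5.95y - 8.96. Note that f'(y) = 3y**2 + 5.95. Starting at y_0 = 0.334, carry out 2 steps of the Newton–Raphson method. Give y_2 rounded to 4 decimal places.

1.2265

y_0 = 0.334000: f = -6.935440, f' = 6.284668 → y_1 = 0.334000 - (-6.935440)/(6.284668) = 1.437549
y_1 = 1.437549: f = 2.564182, f' = 12.149643 → y_2 = 1.437549 - (2.564182)/(12.149643) = 1.226499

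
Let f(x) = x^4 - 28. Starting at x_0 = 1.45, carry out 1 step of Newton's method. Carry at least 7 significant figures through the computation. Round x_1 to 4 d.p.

f'(x) = 4x^3
x_0 = 1.450000: f = -23.579494, f' = 12.194500 → x_1 = 1.450000 - (-23.579494)/(12.194500) = 3.383617

3.3836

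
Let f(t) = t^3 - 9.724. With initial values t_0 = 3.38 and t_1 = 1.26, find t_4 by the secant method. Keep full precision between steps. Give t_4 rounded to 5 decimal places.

2.07506

Secant update: t_(k+1) = t_k − f(t_k)·(t_k − t_(k-1))/(f(t_k) − f(t_(k-1))).
f(t_0) = 28.890472, f(t_1) = -7.723624
t_2 = 1.260000 - (-7.723624)·(1.260000 - 3.380000)/(-7.723624 - (28.890472)) = 1.707207; f(t_2) = -4.748249
t_3 = 1.707207 - (-4.748249)·(1.707207 - 1.260000)/(-4.748249 - (-7.723624)) = 2.420882; f(t_3) = 4.463992
t_4 = 2.420882 - (4.463992)·(2.420882 - 1.707207)/(4.463992 - (-4.748249)) = 2.075055; f(t_4) = -0.789113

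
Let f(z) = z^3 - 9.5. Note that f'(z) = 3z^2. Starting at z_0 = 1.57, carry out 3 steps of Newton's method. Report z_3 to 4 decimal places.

2.1181

Newton update: z ← z − f(z)/f'(z).
z_0 = 1.570000: f = -5.630107, f' = 7.394700 → z_1 = 1.570000 - (-5.630107)/(7.394700) = 2.331371
z_1 = 2.331371: f = 3.171672, f' = 16.305866 → z_2 = 2.331371 - (3.171672)/(16.305866) = 2.136859
z_2 = 2.136859: f = 0.257260, f' = 13.698505 → z_3 = 2.136859 - (0.257260)/(13.698505) = 2.118079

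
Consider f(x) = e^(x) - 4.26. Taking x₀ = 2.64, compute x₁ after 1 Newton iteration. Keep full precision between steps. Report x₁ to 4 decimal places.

f'(x) = e^(x)
x_0 = 2.640000: f = 9.753204, f' = 14.013204 → x_1 = 2.640000 - (9.753204)/(14.013204) = 1.943999

1.9440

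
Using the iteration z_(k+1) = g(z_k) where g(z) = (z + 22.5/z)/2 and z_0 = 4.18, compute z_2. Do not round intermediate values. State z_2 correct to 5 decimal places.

4.74357

z_1 = g(4.180000) = 4.781388
z_2 = g(4.781388) = 4.743567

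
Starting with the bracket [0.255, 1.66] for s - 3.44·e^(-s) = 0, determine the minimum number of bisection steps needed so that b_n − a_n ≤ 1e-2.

Initial width b − a = 1.66 − 0.255 = 1.405000.
After n steps the width is (b−a)/2^n; need (b−a)/2^n ≤ 1e-2.
So n ≥ log₂(1.405000/1e-2) = log₂(140.5000) ≈ 7.1344.
Hence n = 8.

8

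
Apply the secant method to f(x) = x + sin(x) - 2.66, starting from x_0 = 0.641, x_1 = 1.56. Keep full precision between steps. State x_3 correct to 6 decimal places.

1.662519

f(x_0) = -1.421003, f(x_1) = -0.100058
x_2 = 1.560000 - (-0.100058)·(1.560000 - 0.641000)/(-0.100058 - (-1.421003)) = 1.629612; f(x_2) = -0.032117
x_3 = 1.629612 - (-0.032117)·(1.629612 - 1.560000)/(-0.032117 - (-0.100058)) = 1.662519; f(x_3) = -0.001685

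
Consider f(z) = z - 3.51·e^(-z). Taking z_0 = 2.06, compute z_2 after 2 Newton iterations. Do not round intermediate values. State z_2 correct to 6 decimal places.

Newton update: z ← z − f(z)/f'(z).
f'(z) = 1 + 3.51·e^(-z)
z_0 = 2.060000: f = 1.612637, f' = 1.447363 → z_1 = 2.060000 - (1.612637)/(1.447363) = 0.945811
z_1 = 0.945811: f = -0.417349, f' = 2.363159 → z_2 = 0.945811 - (-0.417349)/(2.363159) = 1.122417

1.122417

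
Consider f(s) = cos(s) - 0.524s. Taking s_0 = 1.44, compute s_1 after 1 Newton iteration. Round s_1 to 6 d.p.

1.028153

Newton update: s ← s − f(s)/f'(s).
f'(s) = -sin(s) - 0.524
s_0 = 1.440000: f = -0.624136, f' = -1.515458 → s_1 = 1.440000 - (-0.624136)/(-1.515458) = 1.028153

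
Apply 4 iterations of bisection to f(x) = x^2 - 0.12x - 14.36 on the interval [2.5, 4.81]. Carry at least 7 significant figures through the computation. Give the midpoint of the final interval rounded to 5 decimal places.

f(2.500000) = -8.410000, f(4.810000) = 8.198900 (opposite signs)
step 1: m = 3.655000, f(m) = -1.439575 < 0 → root in [3.655000, 4.810000]
step 2: m = 4.232500, f(m) = 3.046156 > 0 → root in [3.655000, 4.232500]
step 3: m = 3.943750, f(m) = 0.719914 > 0 → root in [3.655000, 3.943750]
step 4: m = 3.799375, f(m) = -0.380675 < 0 → root in [3.799375, 3.943750]
Midpoint of [3.799375, 3.943750] = 3.871562

3.87156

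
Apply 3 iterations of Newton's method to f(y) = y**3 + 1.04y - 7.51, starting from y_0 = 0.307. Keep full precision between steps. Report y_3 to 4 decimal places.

2.6730

f'(y) = 3y**2 + 1.04
y_0 = 0.307000: f = -7.161786, f' = 1.322747 → y_1 = 0.307000 - (-7.161786)/(1.322747) = 5.721328
y_1 = 5.721328: f = 185.719767, f' = 99.240768 → y_2 = 5.721328 - (185.719767)/(99.240768) = 3.849922
y_2 = 3.849922: f = 53.557056, f' = 45.505689 → y_3 = 3.849922 - (53.557056)/(45.505689) = 2.672991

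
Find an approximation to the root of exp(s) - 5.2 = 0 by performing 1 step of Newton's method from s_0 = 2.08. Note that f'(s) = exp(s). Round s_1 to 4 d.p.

1.7296

s_0 = 2.080000: f = 2.804469, f' = 8.004469 → s_1 = 2.080000 - (2.804469)/(8.004469) = 1.729637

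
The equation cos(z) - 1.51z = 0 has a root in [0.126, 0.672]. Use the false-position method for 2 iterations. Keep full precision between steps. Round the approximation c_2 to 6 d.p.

False-position update: c = (a·f(b) − b·f(a))/(f(b) − f(a)); replace the endpoint whose sign matches f(c).
f(0.126000) = 0.801812, f(0.672000) = -0.232142
step 1: c = 0.549413, f(c) = 0.023218 > 0 → new bracket [0.549413, 0.672000]
step 2: c = 0.560559, f(c) = 0.000514 > 0 → new bracket [0.560559, 0.672000]

0.560559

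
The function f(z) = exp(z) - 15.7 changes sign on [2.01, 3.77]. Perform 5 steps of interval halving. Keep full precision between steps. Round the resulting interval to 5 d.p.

[2.72500, 2.78000]

f(2.010000) = -8.236683, f(3.770000) = 27.680065 (opposite signs)
step 1: m = 2.890000, f(m) = 2.293310 > 0 → root in [2.010000, 2.890000]
step 2: m = 2.450000, f(m) = -4.111653 < 0 → root in [2.450000, 2.890000]
step 3: m = 2.670000, f(m) = -1.260031 < 0 → root in [2.670000, 2.890000]
step 4: m = 2.780000, f(m) = 0.419021 > 0 → root in [2.670000, 2.780000]
step 5: m = 2.725000, f(m) = -0.443586 < 0 → root in [2.725000, 2.780000]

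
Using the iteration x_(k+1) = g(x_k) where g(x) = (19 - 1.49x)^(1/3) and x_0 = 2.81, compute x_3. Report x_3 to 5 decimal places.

2.48242

x_1 = g(2.810000) = 2.455926
x_2 = g(2.455926) = 2.484743
x_3 = g(2.484743) = 2.482422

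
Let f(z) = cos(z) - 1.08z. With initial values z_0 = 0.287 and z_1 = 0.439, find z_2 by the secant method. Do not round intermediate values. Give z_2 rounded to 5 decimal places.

0.73944

Secant update: z_(k+1) = z_k − f(z_k)·(z_k − z_(k-1))/(f(z_k) − f(z_(k-1))).
f(z_0) = 0.649137, f(z_1) = 0.431057
z_2 = 0.439000 - (0.431057)·(0.439000 - 0.287000)/(0.431057 - (0.649137)) = 0.739443; f(z_2) = -0.059754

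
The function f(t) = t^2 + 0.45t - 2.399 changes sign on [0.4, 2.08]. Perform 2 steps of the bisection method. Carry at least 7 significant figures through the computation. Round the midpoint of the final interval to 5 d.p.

1.45000

f(0.400000) = -2.059000, f(2.080000) = 2.863400 (opposite signs)
step 1: m = 1.240000, f(m) = -0.303400 < 0 → root in [1.240000, 2.080000]
step 2: m = 1.660000, f(m) = 1.103600 > 0 → root in [1.240000, 1.660000]
Midpoint of [1.240000, 1.660000] = 1.450000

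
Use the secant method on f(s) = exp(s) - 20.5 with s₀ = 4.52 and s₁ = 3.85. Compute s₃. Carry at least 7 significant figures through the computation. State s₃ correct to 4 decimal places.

3.1673

f(s_0) = 71.335598, f(s_1) = 26.493063
s_2 = 3.850000 - (26.493063)·(3.850000 - 4.520000)/(26.493063 - (71.335598)) = 3.454163; f(s_2) = 11.131789
s_3 = 3.454163 - (11.131789)·(3.454163 - 3.850000)/(11.131789 - (26.493063)) = 3.167313; f(s_3) = 3.243595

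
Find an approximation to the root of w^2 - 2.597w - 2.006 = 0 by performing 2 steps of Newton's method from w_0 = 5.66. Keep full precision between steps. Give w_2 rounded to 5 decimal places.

Newton update: w ← w − f(w)/f'(w).
f'(w) = 2w - 2.597
w_0 = 5.660000: f = 15.330580, f' = 8.723000 → w_1 = 5.660000 - (15.330580)/(8.723000) = 3.902511
w_1 = 3.902511: f = 3.088769, f' = 5.208021 → w_2 = 3.902511 - (3.088769)/(5.208021) = 3.309431

3.30943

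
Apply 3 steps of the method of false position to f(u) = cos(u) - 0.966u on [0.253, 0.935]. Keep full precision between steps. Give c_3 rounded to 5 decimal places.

0.75433

False-position update: c = (a·f(b) − b·f(a))/(f(b) − f(a)); replace the endpoint whose sign matches f(c).
f(0.253000) = 0.723768, f(0.935000) = -0.309392
step 1: c = 0.730767, f(c) = 0.038741 > 0 → new bracket [0.730767, 0.935000]
step 2: c = 0.753495, f(c) = 0.001426 > 0 → new bracket [0.753495, 0.935000]
step 3: c = 0.754328, f(c) = 0.000052 > 0 → new bracket [0.754328, 0.935000]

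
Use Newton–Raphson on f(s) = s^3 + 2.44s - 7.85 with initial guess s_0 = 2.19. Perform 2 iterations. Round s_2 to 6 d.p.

f'(s) = 3s^2 + 2.44
s_0 = 2.190000: f = 7.997059, f' = 16.828300 → s_1 = 2.190000 - (7.997059)/(16.828300) = 1.714785
s_1 = 1.714785: f = 1.376380, f' = 11.261464 → s_2 = 1.714785 - (1.376380)/(11.261464) = 1.592565

1.592565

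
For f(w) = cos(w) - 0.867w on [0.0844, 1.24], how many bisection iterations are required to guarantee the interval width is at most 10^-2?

Initial width b − a = 1.24 − 0.0844 = 1.155600.
After n steps the width is (b−a)/2^n; need (b−a)/2^n ≤ 10^-2.
So n ≥ log₂(1.155600/10^-2) = log₂(115.5600) ≈ 6.8525.
Hence n = 7.

7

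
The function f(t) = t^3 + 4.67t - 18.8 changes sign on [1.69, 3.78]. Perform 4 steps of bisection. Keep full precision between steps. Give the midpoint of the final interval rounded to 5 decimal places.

2.14719

f(1.690000) = -6.080891, f(3.780000) = 52.862752 (opposite signs)
step 1: m = 2.735000, f(m) = 14.430865 > 0 → root in [1.690000, 2.735000]
step 2: m = 2.212500, f(m) = 2.362908 > 0 → root in [1.690000, 2.212500]
step 3: m = 1.951250, f(m) = -2.258519 < 0 → root in [1.951250, 2.212500]
step 4: m = 2.081875, f(m) = -0.054374 < 0 → root in [2.081875, 2.212500]
Midpoint of [2.081875, 2.212500] = 2.147188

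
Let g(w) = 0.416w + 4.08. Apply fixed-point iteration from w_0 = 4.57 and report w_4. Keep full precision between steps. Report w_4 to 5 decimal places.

w_1 = g(4.570000) = 5.981120
w_2 = g(5.981120) = 6.568146
w_3 = g(6.568146) = 6.812349
w_4 = g(6.812349) = 6.913937

6.91394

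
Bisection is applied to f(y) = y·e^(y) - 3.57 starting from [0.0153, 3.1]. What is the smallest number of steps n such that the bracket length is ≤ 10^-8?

29

Initial width b − a = 3.1 − 0.0153 = 3.084700.
After n steps the width is (b−a)/2^n; need (b−a)/2^n ≤ 10^-8.
So n ≥ log₂(3.084700/10^-8) = log₂(308470000.0000) ≈ 28.2006.
Hence n = 29.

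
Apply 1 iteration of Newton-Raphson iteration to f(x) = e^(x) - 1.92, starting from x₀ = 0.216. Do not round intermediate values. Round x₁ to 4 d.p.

f'(x) = e^(x)
x_0 = 0.216000: f = -0.678898, f' = 1.241102 → x_1 = 0.216000 - (-0.678898)/(1.241102) = 0.763012

0.7630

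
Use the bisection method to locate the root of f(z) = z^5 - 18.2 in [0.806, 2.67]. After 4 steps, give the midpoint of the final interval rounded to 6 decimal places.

1.796250

f(0.806000) = -17.859846, f(2.670000) = 117.492645 (opposite signs)
step 1: m = 1.738000, f(m) = -2.341984 < 0 → root in [1.738000, 2.670000]
step 2: m = 2.204000, f(m) = 33.806539 > 0 → root in [1.738000, 2.204000]
step 3: m = 1.971000, f(m) = 11.546311 > 0 → root in [1.738000, 1.971000]
step 4: m = 1.854500, f(m) = 3.734826 > 0 → root in [1.738000, 1.854500]
Midpoint of [1.738000, 1.854500] = 1.796250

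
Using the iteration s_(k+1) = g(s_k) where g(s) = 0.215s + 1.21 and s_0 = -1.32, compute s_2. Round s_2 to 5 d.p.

s_1 = g(-1.320000) = 0.926200
s_2 = g(0.926200) = 1.409133

1.40913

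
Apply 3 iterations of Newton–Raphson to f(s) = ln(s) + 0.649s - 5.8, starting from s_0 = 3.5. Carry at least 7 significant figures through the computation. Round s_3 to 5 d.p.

Newton update: s ← s − f(s)/f'(s).
f'(s) = 1/s + 0.649
s_0 = 3.500000: f = -2.275737, f' = 0.934714 → s_1 = 3.500000 - (-2.275737)/(0.934714) = 5.934687
s_1 = 5.934687: f = -0.167574, f' = 0.817501 → s_2 = 5.934687 - (-0.167574)/(0.817501) = 6.139670
s_2 = 6.139670: f = -0.000583, f' = 0.811875 → s_3 = 6.139670 - (-0.000583)/(0.811875) = 6.140388

6.14039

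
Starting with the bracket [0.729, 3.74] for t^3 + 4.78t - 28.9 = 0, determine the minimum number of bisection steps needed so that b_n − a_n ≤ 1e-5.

Initial width b − a = 3.74 − 0.729 = 3.011000.
After n steps the width is (b−a)/2^n; need (b−a)/2^n ≤ 1e-5.
So n ≥ log₂(3.011000/1e-5) = log₂(301100.0000) ≈ 18.1999.
Hence n = 19.

19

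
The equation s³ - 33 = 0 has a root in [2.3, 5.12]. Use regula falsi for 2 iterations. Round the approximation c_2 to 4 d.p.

False-position update: c = (a·f(b) − b·f(a))/(f(b) − f(a)); replace the endpoint whose sign matches f(c).
f(2.300000) = -20.833000, f(5.120000) = 101.217728
step 1: c = 2.781350, f(c) = -11.483744 < 0 → new bracket [2.781350, 5.120000]
step 2: c = 3.019647, f(c) = -5.466053 < 0 → new bracket [3.019647, 5.120000]

3.0196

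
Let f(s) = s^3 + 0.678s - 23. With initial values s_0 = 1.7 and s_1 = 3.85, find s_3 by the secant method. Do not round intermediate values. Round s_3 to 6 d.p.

f(s_0) = -16.934400, f(s_1) = 36.676925
s_2 = 3.850000 - (36.676925)·(3.850000 - 1.700000)/(36.676925 - (-16.934400)) = 2.379128; f(s_2) = -7.920489
s_3 = 2.379128 - (-7.920489)·(2.379128 - 3.850000)/(-7.920489 - (36.676925)) = 2.640355; f(s_3) = -2.802680

2.640355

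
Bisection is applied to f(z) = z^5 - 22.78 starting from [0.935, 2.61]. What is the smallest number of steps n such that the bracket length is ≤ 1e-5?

18

Initial width b − a = 2.61 − 0.935 = 1.675000.
After n steps the width is (b−a)/2^n; need (b−a)/2^n ≤ 1e-5.
So n ≥ log₂(1.675000/1e-5) = log₂(167500.0000) ≈ 17.3538.
Hence n = 18.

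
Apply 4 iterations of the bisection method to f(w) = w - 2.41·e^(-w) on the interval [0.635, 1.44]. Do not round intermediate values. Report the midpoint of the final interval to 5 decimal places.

0.96203

f(0.635000) = -0.642145, f(1.440000) = 0.869004 (opposite signs)
step 1: m = 1.037500, f(m) = 0.183542 > 0 → root in [0.635000, 1.037500]
step 2: m = 0.836250, f(m) = -0.208081 < 0 → root in [0.836250, 1.037500]
step 3: m = 0.936875, f(m) = -0.007485 < 0 → root in [0.936875, 1.037500]
step 4: m = 0.987188, f(m) = 0.089166 > 0 → root in [0.936875, 0.987188]
Midpoint of [0.936875, 0.987188] = 0.962031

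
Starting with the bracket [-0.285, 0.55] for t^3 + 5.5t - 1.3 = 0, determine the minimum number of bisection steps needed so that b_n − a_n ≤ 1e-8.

27

Initial width b − a = 0.55 − -0.285 = 0.835000.
After n steps the width is (b−a)/2^n; need (b−a)/2^n ≤ 1e-8.
So n ≥ log₂(0.835000/1e-8) = log₂(83500000.0000) ≈ 26.3153.
Hence n = 27.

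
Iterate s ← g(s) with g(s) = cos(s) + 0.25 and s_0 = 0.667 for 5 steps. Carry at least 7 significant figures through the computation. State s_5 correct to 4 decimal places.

0.9386

s_1 = g(0.667000) = 1.035681
s_2 = g(1.035681) = 0.759940
s_3 = g(0.759940) = 0.974877
s_4 = g(0.974877) = 0.811270
s_5 = g(0.811270) = 0.938578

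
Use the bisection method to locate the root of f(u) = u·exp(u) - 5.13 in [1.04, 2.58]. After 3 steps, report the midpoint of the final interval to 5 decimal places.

1.32875

f(1.040000) = -2.187614, f(2.580000) = 28.918616 (opposite signs)
step 1: m = 1.810000, f(m) = 5.929910 > 0 → root in [1.040000, 1.810000]
step 2: m = 1.425000, f(m) = 0.794947 > 0 → root in [1.040000, 1.425000]
step 3: m = 1.232500, f(m) = -0.902780 < 0 → root in [1.232500, 1.425000]
Midpoint of [1.232500, 1.425000] = 1.328750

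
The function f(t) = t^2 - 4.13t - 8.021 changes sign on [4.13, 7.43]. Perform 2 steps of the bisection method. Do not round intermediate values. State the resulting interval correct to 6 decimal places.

[4.955000, 5.780000]

f(4.130000) = -8.021000, f(7.430000) = 16.498000 (opposite signs)
step 1: m = 5.780000, f(m) = 1.516000 > 0 → root in [4.130000, 5.780000]
step 2: m = 4.955000, f(m) = -3.933125 < 0 → root in [4.955000, 5.780000]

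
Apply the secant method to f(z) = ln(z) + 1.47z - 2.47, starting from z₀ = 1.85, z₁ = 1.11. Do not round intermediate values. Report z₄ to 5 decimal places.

1.43472

Secant update: z_(k+1) = z_k − f(z_k)·(z_k − z_(k-1))/(f(z_k) − f(z_(k-1))).
f(z_0) = 0.864686, f(z_1) = -0.733940
z_2 = 1.110000 - (-0.733940)·(1.110000 - 1.850000)/(-0.733940 - (0.864686)) = 1.449739; f(z_2) = 0.032500
z_3 = 1.449739 - (0.032500)·(1.449739 - 1.110000)/(0.032500 - (-0.733940)) = 1.435333; f(z_3) = 0.001336
z_4 = 1.435333 - (0.001336)·(1.435333 - 1.449739)/(0.001336 - (0.032500)) = 1.434715; f(z_4) = -0.000002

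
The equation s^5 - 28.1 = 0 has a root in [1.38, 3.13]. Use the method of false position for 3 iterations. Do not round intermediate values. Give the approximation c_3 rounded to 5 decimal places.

False-position update: c = (a·f(b) − b·f(a))/(f(b) − f(a)); replace the endpoint whose sign matches f(c).
f(1.380000) = -23.095100, f(3.130000) = 272.315051
step 1: c = 1.516815, f(c) = -20.070980 < 0 → new bracket [1.516815, 3.130000]
step 2: c = 1.627553, f(c) = -16.679765 < 0 → new bracket [1.627553, 3.130000]
step 3: c = 1.714268, f(c) = -13.295484 < 0 → new bracket [1.714268, 3.130000]

1.71427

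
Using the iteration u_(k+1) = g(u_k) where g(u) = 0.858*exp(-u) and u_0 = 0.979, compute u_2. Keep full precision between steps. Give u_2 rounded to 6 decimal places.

0.621580

u_1 = g(0.979000) = 0.322339
u_2 = g(0.322339) = 0.621580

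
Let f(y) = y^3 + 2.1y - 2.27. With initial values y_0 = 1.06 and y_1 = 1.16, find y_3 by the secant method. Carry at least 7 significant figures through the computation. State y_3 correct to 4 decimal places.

Secant update: y_(k+1) = y_k − f(y_k)·(y_k − y_(k-1))/(f(y_k) − f(y_(k-1))).
f(y_0) = 1.147016, f(y_1) = 1.726896
y_2 = 1.160000 - (1.726896)·(1.160000 - 1.060000)/(1.726896 - (1.147016)) = 0.862198; f(y_2) = 0.181560
y_3 = 0.862198 - (0.181560)·(0.862198 - 1.160000)/(0.181560 - (1.726896)) = 0.827209; f(y_3) = 0.033178

0.8272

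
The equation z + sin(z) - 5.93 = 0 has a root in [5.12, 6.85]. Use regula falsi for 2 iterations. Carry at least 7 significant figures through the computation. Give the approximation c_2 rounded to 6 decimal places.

False-position update: c = (a·f(b) − b·f(a))/(f(b) − f(a)); replace the endpoint whose sign matches f(c).
f(5.120000) = -1.728070, f(6.850000) = 1.456948
step 1: c = 6.058633, f(c) = -0.094038 < 0 → new bracket [6.058633, 6.850000]
step 2: c = 6.106614, f(c) = 0.000959 > 0 → new bracket [6.058633, 6.106614]

6.106614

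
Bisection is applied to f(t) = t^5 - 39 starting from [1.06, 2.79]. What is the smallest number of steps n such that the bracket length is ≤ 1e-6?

21

Initial width b − a = 2.79 − 1.06 = 1.730000.
After n steps the width is (b−a)/2^n; need (b−a)/2^n ≤ 1e-6.
So n ≥ log₂(1.730000/1e-6) = log₂(1730000.0000) ≈ 20.7223.
Hence n = 21.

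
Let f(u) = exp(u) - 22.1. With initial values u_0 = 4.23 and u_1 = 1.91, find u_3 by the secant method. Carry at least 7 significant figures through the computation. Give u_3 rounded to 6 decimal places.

f(u_0) = 46.617232, f(u_1) = -15.346911
u_2 = 1.910000 - (-15.346911)·(1.910000 - 4.230000)/(-15.346911 - (46.617232)) = 2.484604; f(u_2) = -10.103633
u_3 = 2.484604 - (-10.103633)·(2.484604 - 1.910000)/(-10.103633 - (-15.346911)) = 3.591848; f(u_3) = 14.201081

3.591848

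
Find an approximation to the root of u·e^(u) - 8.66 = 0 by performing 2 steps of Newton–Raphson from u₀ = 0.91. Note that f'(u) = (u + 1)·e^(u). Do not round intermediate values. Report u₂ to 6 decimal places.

1.843198

u_0 = 0.910000: f = -6.399266, f' = 4.745056 → u_1 = 0.910000 - (-6.399266)/(4.745056) = 2.258618
u_1 = 2.258618: f = 12.954636, f' = 31.184487 → u_2 = 2.258618 - (12.954636)/(31.184487) = 1.843198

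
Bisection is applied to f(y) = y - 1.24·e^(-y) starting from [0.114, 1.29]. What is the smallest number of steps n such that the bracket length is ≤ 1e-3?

Initial width b − a = 1.29 − 0.114 = 1.176000.
After n steps the width is (b−a)/2^n; need (b−a)/2^n ≤ 1e-3.
So n ≥ log₂(1.176000/1e-3) = log₂(1176.0000) ≈ 10.1997.
Hence n = 11.

11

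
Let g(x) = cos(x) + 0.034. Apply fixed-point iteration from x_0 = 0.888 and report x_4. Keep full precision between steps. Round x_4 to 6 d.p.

0.788743

x_1 = g(0.888000) = 0.664965
x_2 = g(0.664965) = 0.820938
x_3 = g(0.820938) = 0.715535
x_4 = g(0.715535) = 0.788743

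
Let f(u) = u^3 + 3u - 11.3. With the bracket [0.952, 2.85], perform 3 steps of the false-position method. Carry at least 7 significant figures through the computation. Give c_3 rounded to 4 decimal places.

f(0.952000) = -7.581199, f(2.850000) = 20.399125
step 1: c = 1.466258, f(c) = -3.748896 < 0 → new bracket [1.466258, 2.850000]
step 2: c = 1.681079, f(c) = -1.505984 < 0 → new bracket [1.681079, 2.850000]
step 3: c = 1.761443, f(c) = -0.550473 < 0 → new bracket [1.761443, 2.850000]

1.7614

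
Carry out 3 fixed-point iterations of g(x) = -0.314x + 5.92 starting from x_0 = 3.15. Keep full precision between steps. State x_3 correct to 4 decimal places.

x_1 = g(3.150000) = 4.930900
x_2 = g(4.930900) = 4.371697
x_3 = g(4.371697) = 4.547287

4.5473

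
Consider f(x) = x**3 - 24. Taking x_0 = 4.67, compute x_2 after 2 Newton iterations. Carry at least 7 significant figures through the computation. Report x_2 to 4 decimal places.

f'(x) = 3x**2
x_0 = 4.670000: f = 77.847563, f' = 65.426700 → x_1 = 4.670000 - (77.847563)/(65.426700) = 3.480156
x_1 = 3.480156: f = 18.149862, f' = 36.334458 → x_2 = 3.480156 - (18.149862)/(36.334458) = 2.980634

2.9806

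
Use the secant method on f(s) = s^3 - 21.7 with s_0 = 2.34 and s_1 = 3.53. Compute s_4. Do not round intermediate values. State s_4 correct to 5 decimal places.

f(s_0) = -8.887096, f(s_1) = 22.286977
s_2 = 3.530000 - (22.286977)·(3.530000 - 2.340000)/(22.286977 - (-8.887096)) = 2.679245; f(s_2) = -2.467434
s_3 = 2.679245 - (-2.467434)·(2.679245 - 3.530000)/(-2.467434 - (22.286977)) = 2.764045; f(s_3) = -0.582844
s_4 = 2.764045 - (-0.582844)·(2.764045 - 2.679245)/(-0.582844 - (-2.467434)) = 2.790271; f(s_4) = 0.023974

2.79027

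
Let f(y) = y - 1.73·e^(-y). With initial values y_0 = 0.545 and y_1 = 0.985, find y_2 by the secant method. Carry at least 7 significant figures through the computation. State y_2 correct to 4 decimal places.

f(y_0) = -0.458126, f(y_1) = 0.338950
y_2 = 0.985000 - (0.338950)·(0.985000 - 0.545000)/(0.338950 - (-0.458126)) = 0.797894; f(y_2) = 0.018915

0.7979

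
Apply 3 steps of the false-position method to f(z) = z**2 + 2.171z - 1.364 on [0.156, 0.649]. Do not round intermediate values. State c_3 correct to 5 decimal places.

False-position update: c = (a·f(b) − b·f(a))/(f(b) − f(a)); replace the endpoint whose sign matches f(c).
f(0.156000) = -1.000988, f(0.649000) = 0.466180
step 1: c = 0.492353, f(c) = -0.052689 < 0 → new bracket [0.492353, 0.649000]
step 2: c = 0.508260, f(c) = -0.002239 < 0 → new bracket [0.508260, 0.649000]
step 3: c = 0.508933, f(c) = -0.000094 < 0 → new bracket [0.508933, 0.649000]

0.50893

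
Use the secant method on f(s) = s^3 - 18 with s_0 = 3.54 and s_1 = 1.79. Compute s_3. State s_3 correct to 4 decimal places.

2.7404

Secant update: s_(k+1) = s_k − f(s_k)·(s_k − s_(k-1))/(f(s_k) − f(s_(k-1))).
f(s_0) = 26.361864, f(s_1) = -12.264661
s_2 = 1.790000 - (-12.264661)·(1.790000 - 3.540000)/(-12.264661 - (26.361864)) = 2.345658; f(s_2) = -5.093920
s_3 = 2.345658 - (-5.093920)·(2.345658 - 1.790000)/(-5.093920 - (-12.264661)) = 2.740385; f(s_3) = 2.579492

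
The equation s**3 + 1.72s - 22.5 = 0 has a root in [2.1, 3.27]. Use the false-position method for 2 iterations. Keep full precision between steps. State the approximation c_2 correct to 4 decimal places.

f(2.100000) = -9.627000, f(3.270000) = 18.090183
step 1: c = 2.506376, f(c) = -2.444184 < 0 → new bracket [2.506376, 3.270000]
step 2: c = 2.597269, f(c) = -0.512022 < 0 → new bracket [2.597269, 3.270000]

2.5973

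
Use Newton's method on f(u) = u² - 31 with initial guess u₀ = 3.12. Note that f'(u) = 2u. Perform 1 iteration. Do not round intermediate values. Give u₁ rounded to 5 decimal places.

u_0 = 3.120000: f = -21.265600, f' = 6.240000 → u_1 = 3.120000 - (-21.265600)/(6.240000) = 6.527949

6.52795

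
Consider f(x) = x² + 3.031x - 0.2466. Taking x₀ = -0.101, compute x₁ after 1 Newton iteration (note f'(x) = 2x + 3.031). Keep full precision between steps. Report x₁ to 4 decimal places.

Newton update: x ← x − f(x)/f'(x).
x_0 = -0.101000: f = -0.542530, f' = 2.829000 → x_1 = -0.101000 - (-0.542530)/(2.829000) = 0.090774

0.0908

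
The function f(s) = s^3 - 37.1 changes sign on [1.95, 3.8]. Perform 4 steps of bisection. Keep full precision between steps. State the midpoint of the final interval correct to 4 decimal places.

3.2797

f(1.950000) = -29.685125, f(3.800000) = 17.772000 (opposite signs)
step 1: m = 2.875000, f(m) = -13.336328 < 0 → root in [2.875000, 3.800000]
step 2: m = 3.337500, f(m) = 0.076100 > 0 → root in [2.875000, 3.337500]
step 3: m = 3.106250, f(m) = -7.128449 < 0 → root in [3.106250, 3.337500]
step 4: m = 3.221875, f(m) = -3.655396 < 0 → root in [3.221875, 3.337500]
Midpoint of [3.221875, 3.337500] = 3.279687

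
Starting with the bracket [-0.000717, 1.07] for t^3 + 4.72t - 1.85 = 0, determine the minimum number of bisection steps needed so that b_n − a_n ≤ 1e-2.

7

Initial width b − a = 1.07 − -0.000717 = 1.070717.
After n steps the width is (b−a)/2^n; need (b−a)/2^n ≤ 1e-2.
So n ≥ log₂(1.070717/1e-2) = log₂(107.0717) ≈ 6.7424.
Hence n = 7.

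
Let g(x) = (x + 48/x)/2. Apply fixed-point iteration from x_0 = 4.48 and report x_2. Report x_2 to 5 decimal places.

6.95765

x_1 = g(4.480000) = 7.597143
x_2 = g(7.597143) = 6.957654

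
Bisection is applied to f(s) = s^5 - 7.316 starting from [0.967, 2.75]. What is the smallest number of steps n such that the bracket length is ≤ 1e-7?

25

Initial width b − a = 2.75 − 0.967 = 1.783000.
After n steps the width is (b−a)/2^n; need (b−a)/2^n ≤ 1e-7.
So n ≥ log₂(1.783000/1e-7) = log₂(17830000.0000) ≈ 24.0878.
Hence n = 25.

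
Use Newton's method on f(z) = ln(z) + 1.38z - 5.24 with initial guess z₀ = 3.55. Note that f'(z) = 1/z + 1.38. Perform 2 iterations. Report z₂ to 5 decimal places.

3.00081

z_0 = 3.550000: f = 0.925948, f' = 1.661690 → z_1 = 3.550000 - (0.925948)/(1.661690) = 2.992768
z_1 = 2.992768: f = -0.013782, f' = 1.714139 → z_2 = 2.992768 - (-0.013782)/(1.714139) = 3.000808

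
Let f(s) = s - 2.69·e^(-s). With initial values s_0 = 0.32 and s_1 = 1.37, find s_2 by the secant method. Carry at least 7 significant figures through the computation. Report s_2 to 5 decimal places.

f(s_0) = -1.633341, f(s_1) = 0.686452
s_2 = 1.370000 - (0.686452)·(1.370000 - 0.320000)/(0.686452 - (-1.633341)) = 1.059293; f(s_2) = 0.126669

1.05929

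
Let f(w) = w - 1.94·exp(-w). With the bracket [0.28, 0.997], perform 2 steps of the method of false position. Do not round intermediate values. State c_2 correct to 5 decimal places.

False-position update: c = (a·f(b) − b·f(a))/(f(b) − f(a)); replace the endpoint whose sign matches f(c).
f(0.280000) = -1.186220, f(0.997000) = 0.281170
step 1: c = 0.859614, f(c) = 0.038363 > 0 → new bracket [0.280000, 0.859614]
step 2: c = 0.841456, f(c) = 0.005157 > 0 → new bracket [0.280000, 0.841456]

0.84146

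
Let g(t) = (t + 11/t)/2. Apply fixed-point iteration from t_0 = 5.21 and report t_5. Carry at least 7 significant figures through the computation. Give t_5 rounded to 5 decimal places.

3.31662

t_1 = g(5.210000) = 3.660662
t_2 = g(3.660662) = 3.332792
t_3 = g(3.332792) = 3.316664
t_4 = g(3.316664) = 3.316625
t_5 = g(3.316625) = 3.316625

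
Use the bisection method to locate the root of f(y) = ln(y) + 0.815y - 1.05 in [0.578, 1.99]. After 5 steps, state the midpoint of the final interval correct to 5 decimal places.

f(0.578000) = -1.127111, f(1.990000) = 1.259985 (opposite signs)
step 1: m = 1.284000, f(m) = 0.246440 > 0 → root in [0.578000, 1.284000]
step 2: m = 0.931000, f(m) = -0.362731 < 0 → root in [0.931000, 1.284000]
step 3: m = 1.107500, f(m) = -0.045282 < 0 → root in [1.107500, 1.284000]
step 4: m = 1.195750, f(m) = 0.103310 > 0 → root in [1.107500, 1.195750]
step 5: m = 1.151625, f(m) = 0.029748 > 0 → root in [1.107500, 1.151625]
Midpoint of [1.107500, 1.151625] = 1.129563

1.12956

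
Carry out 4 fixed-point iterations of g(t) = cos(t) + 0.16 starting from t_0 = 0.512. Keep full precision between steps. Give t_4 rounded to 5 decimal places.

0.74836

t_1 = g(0.512000) = 1.031766
t_2 = g(1.031766) = 0.673304
t_3 = g(0.673304) = 0.941766
t_4 = g(0.941766) = 0.748361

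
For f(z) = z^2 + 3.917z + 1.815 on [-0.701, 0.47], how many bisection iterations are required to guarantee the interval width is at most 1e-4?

Initial width b − a = 0.47 − -0.701 = 1.171000.
After n steps the width is (b−a)/2^n; need (b−a)/2^n ≤ 1e-4.
So n ≥ log₂(1.171000/1e-4) = log₂(11710.0000) ≈ 13.5155.
Hence n = 14.

14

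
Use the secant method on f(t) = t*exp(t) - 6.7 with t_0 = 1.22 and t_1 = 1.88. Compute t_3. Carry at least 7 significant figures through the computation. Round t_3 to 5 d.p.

1.48063

f(t_0) = -2.567631, f(t_1) = 5.620589
t_2 = 1.880000 - (5.620589)·(1.880000 - 1.220000)/(5.620589 - (-2.567631)) = 1.426960; f(t_2) = -0.755260
t_3 = 1.426960 - (-0.755260)·(1.426960 - 1.880000)/(-0.755260 - (5.620589)) = 1.480626; f(t_3) = -0.191620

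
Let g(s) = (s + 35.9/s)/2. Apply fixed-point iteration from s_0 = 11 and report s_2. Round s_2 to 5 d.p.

6.08280

s_1 = g(11.000000) = 7.131818
s_2 = g(7.131818) = 6.082799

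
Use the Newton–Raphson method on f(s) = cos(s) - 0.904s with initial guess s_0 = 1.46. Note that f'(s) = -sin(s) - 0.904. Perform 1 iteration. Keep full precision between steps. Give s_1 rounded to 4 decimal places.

0.8228

s_0 = 1.460000: f = -1.209270, f' = -1.897868 → s_1 = 1.460000 - (-1.209270)/(-1.897868) = 0.822827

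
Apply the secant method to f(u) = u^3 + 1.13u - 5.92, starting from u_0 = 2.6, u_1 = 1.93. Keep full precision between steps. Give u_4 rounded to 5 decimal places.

1.60299

Secant update: u_(k+1) = u_k − f(u_k)·(u_k − u_(k-1))/(f(u_k) − f(u_(k-1))).
f(u_0) = 14.594000, f(u_1) = 3.449957
u_2 = 1.930000 - (3.449957)·(1.930000 - 2.600000)/(3.449957 - (14.594000)) = 1.722582; f(u_2) = 1.137919
u_3 = 1.722582 - (1.137919)·(1.722582 - 1.930000)/(1.137919 - (3.449957)) = 1.620497; f(u_3) = 0.166606
u_4 = 1.620497 - (0.166606)·(1.620497 - 1.722582)/(0.166606 - (1.137919)) = 1.602987; f(u_4) = 0.010358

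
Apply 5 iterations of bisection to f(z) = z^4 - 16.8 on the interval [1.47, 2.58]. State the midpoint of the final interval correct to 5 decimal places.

f(1.470000) = -12.130511, f(2.580000) = 27.507661 (opposite signs)
step 1: m = 2.025000, f(m) = 0.015125 > 0 → root in [1.470000, 2.025000]
step 2: m = 1.747500, f(m) = -7.474573 < 0 → root in [1.747500, 2.025000]
step 3: m = 1.886250, f(m) = -4.141070 < 0 → root in [1.886250, 2.025000]
step 4: m = 1.955625, f(m) = -2.173436 < 0 → root in [1.955625, 2.025000]
step 5: m = 1.990312, f(m) = -1.107755 < 0 → root in [1.990312, 2.025000]
Midpoint of [1.990312, 2.025000] = 2.007656

2.00766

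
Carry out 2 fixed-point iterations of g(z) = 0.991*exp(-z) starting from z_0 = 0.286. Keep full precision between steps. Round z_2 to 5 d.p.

z_1 = g(0.286000) = 0.744501
z_2 = g(0.744501) = 0.470696

0.47070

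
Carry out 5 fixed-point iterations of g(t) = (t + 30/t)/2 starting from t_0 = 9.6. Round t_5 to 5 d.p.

t_1 = g(9.600000) = 6.362500
t_2 = g(6.362500) = 5.538814
t_3 = g(5.538814) = 5.477568
t_4 = g(5.477568) = 5.477226
t_5 = g(5.477226) = 5.477226

5.47723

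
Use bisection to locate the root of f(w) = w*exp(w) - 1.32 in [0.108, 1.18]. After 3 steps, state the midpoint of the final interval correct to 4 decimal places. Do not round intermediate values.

f(0.108000) = -1.199683, f(1.180000) = 2.520162 (opposite signs)
step 1: m = 0.644000, f(m) = -0.093771 < 0 → root in [0.644000, 1.180000]
step 2: m = 0.912000, f(m) = 0.950238 > 0 → root in [0.644000, 0.912000]
step 3: m = 0.778000, f(m) = 0.373794 > 0 → root in [0.644000, 0.778000]
Midpoint of [0.644000, 0.778000] = 0.711000

0.7110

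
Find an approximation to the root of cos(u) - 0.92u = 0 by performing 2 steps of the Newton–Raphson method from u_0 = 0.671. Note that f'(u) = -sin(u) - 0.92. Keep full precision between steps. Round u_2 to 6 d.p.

0.775879

Newton update: u ← u − f(u)/f'(u).
u_0 = 0.671000: f = 0.165880, f' = -1.541769 → u_1 = 0.671000 - (0.165880)/(-1.541769) = 0.778591
u_1 = 0.778591: f = -0.004400, f' = -1.622277 → u_2 = 0.778591 - (-0.004400)/(-1.622277) = 0.775879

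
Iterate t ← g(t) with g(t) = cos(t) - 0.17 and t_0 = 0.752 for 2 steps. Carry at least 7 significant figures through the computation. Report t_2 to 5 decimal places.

t_1 = g(0.752000) = 0.560324
t_2 = g(0.560324) = 0.677083

0.67708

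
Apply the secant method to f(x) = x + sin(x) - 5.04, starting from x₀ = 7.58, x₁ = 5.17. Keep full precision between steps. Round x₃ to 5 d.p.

5.64372

f(x_0) = 3.502701, f(x_1) = -0.767111
x_2 = 5.170000 - (-0.767111)·(5.170000 - 7.580000)/(-0.767111 - (3.502701)) = 5.602978; f(x_2) = -0.065975
x_3 = 5.602978 - (-0.065975)·(5.602978 - 5.170000)/(-0.065975 - (-0.767111)) = 5.643721; f(x_3) = 0.006955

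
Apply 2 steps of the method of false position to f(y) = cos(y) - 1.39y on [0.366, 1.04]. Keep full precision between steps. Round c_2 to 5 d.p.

False-position update: c = (a·f(b) − b·f(a))/(f(b) − f(a)); replace the endpoint whose sign matches f(c).
f(0.366000) = 0.425026, f(1.040000) = -0.939380
step 1: c = 0.575958, f(c) = 0.038090 > 0 → new bracket [0.575958, 1.040000]
step 2: c = 0.594040, f(c) = 0.002970 > 0 → new bracket [0.594040, 1.040000]

0.59404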